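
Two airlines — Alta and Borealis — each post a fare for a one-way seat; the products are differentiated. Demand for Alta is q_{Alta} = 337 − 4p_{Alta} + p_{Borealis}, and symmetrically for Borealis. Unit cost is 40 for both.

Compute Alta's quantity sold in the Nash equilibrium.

Alta's profit: π = (p_{Alta} − 40)(337 − 4p_{Alta} + p_{Borealis}).
∂π/∂p_{Alta} = 497 − 8p_{Alta} + p_{Borealis} = 0 ⇒ p_{Alta} = 62.125 + 0.125p_{Borealis}.
By symmetry p_{Borealis} = p_{Alta}; substituting into the reaction function, 0.875p_{Alta} = 62.125 and p_{Alta} = 71.
q_{Alta} = 337 − 4·71 + 71 = 124.

124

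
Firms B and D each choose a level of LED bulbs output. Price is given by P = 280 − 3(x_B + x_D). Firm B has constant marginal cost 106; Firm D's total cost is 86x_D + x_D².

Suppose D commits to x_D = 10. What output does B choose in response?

24

Firm B's profit: π = x_B(280 − 3(x_B + x_D)) − 106x_B.
∂π/∂x_B = 174 − 6x_B − 3x_D = 0, so x_B = 29 − 0.5x_D.
At x_D = 10: x_B = 29 − 0.5·10 = 24.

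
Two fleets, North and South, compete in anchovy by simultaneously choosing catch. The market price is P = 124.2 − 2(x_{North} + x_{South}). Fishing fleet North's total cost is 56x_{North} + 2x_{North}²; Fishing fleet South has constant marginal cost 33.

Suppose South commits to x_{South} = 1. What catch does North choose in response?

Fishing fleet North's profit: π = x_{North}(124.2 − 2(x_{North} + x_{South})) − 56x_{North} − 2x_{North}².
∂π/∂x_{North} = 68.2 − 8x_{North} − 2x_{South} = 0, so x_{North} = 8.525 − 0.25x_{South}.
At x_{South} = 1: x_{North} = 8.525 − 0.25·1 = 8.275.

8.275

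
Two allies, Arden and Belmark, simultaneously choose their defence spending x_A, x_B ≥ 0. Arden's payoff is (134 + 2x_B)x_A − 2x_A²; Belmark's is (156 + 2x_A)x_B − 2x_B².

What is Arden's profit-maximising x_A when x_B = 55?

Expanding Arden's payoff: 134x_A + 2x_Bx_A − 2x_A².
∂π/∂x_A = 134 + 2x_B − 4x_A = 0, so x_A = 33.5 + 0.5x_B.
At x_B = 55: x_A = 33.5 + 0.5·55 = 61.

61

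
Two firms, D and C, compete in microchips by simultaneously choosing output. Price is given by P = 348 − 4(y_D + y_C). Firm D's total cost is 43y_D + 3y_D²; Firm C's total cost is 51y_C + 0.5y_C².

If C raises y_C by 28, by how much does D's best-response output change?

Firm D's profit: π = y_D(348 − 4(y_D + y_C)) − 43y_D − 3y_D².
∂π/∂y_D = 305 − 14y_D − 4y_C = 0, so y_D = 305/14 − (2/7)y_C.
The reaction-function slope is −2/7, so a 28-unit rise in y_C moves y_D by −2/7 × 28 = −8. D's best response falls — the actions are strategic substitutes.

-8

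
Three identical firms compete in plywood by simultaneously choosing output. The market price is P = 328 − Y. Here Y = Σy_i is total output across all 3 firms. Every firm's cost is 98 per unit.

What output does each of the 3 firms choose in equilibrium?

57.5

A representative firm's profit is π_i = y_i(328 − Y) − 98y_i, with Y = y_i + Σ_{j≠i} y_j.
First-order condition: 230 − 2y_i − Σ_{j≠i} y_j = 0.
With identical firms, set every y_j = y: then 230 − 2y − 2y = 0, i.e. y = 230/4 = 57.5.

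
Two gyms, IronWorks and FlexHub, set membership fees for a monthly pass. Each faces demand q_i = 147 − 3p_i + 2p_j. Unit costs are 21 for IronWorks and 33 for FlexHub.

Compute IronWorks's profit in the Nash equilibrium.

IronWorks's profit: π = (p_{IronWorks} − 21)(147 − 3p_{IronWorks} + 2p_{FlexHub}).
∂π/∂p_{IronWorks} = 210 − 6p_{IronWorks} + 2p_{FlexHub} = 0 ⇒ p_{IronWorks} = 35 + (1/3)p_{FlexHub}.
Similarly p_{FlexHub} = 41 + (1/3)p_{IronWorks}.
Substituting the second reaction function into the first: p_{IronWorks} = 35 + (1/3)(41 + (1/3)p_{IronWorks}), which gives (8/9)p_{IronWorks} = 146/3 ⇒ p_{IronWorks} = 54.75.
Then p_{FlexHub} = 41 + (1/3)·54.75 = 59.25.
q_{IronWorks} = 147 − 3·54.75 + 2·59.25 = 101.25.
Profit = (54.75 − 21)·101.25 = 3417.1875.

3417.1875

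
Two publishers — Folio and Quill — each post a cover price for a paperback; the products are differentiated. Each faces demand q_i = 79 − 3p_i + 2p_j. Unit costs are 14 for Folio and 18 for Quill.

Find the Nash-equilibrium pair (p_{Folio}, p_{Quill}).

Folio's profit: π = (p_{Folio} − 14)(79 − 3p_{Folio} + 2p_{Quill}).
∂π/∂p_{Folio} = 121 − 6p_{Folio} + 2p_{Quill} = 0 ⇒ p_{Folio} = 121/6 + (1/3)p_{Quill}.
Similarly p_{Quill} = 133/6 + (1/3)p_{Folio}.
Solving the two reaction functions simultaneously: (1 − (1/3)(1/3))p_{Folio} = 121/6 + (1/3)·(133/6), so (8/9)p_{Folio} = 248/9 and p_{Folio} = 31.
Then p_{Quill} = 133/6 + (1/3)·31 = 32.5.

31, 32.5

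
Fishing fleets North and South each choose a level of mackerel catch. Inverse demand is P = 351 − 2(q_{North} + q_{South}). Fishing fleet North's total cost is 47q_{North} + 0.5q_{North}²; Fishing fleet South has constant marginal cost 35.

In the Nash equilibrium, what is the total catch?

97.25

Fishing fleet North's profit: π = q_{North}(351 − 2(q_{North} + q_{South})) − 47q_{North} − 0.5q_{North}².
∂π/∂q_{North} = 304 − 5q_{North} − 2q_{South} = 0, so q_{North} = 60.8 − 0.4q_{South}.
For South: ∂π/∂q_{South} = 316 − 4q_{South} − 2q_{North} = 0 ⇒ q_{South} = 79 − 0.5q_{North}.
Substituting the second reaction function into the first: q_{North} = 60.8 − 0.4(79 − 0.5q_{North}), which gives 0.8q_{North} = 29.2 ⇒ q_{North} = 36.5.
Then q_{South} = 79 − 0.5·36.5 = 60.75.
Total catch: 36.5 + 60.75 = 97.25.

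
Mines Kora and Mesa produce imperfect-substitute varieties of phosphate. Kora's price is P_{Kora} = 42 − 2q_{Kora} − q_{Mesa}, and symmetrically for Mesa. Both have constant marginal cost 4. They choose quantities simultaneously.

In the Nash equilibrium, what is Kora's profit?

Mine Kora's profit: π = q_{Kora}(42 − 2q_{Kora} − q_{Mesa}) − 4q_{Kora}.
∂π/∂q_{Kora} = 38 − 4q_{Kora} − q_{Mesa} = 0 ⇒ q_{Kora} = 9.5 − 0.25q_{Mesa}.
The game is symmetric, so in equilibrium q_{Mesa} = q_{Kora}: the reaction function gives 1.25q_{Kora} = 9.5, hence q_{Kora} = 7.6.
P_{Kora} = 42 − 2·7.6 − 7.6 = 19.2.
Profit = (19.2 − 4)·7.6 = 115.52.

115.52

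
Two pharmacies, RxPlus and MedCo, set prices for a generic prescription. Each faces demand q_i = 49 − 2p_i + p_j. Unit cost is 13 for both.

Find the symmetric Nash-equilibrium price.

25

RxPlus's profit: π = (p_{RxPlus} − 13)(49 − 2p_{RxPlus} + p_{MedCo}).
∂π/∂p_{RxPlus} = 75 − 4p_{RxPlus} + p_{MedCo} = 0 ⇒ p_{RxPlus} = 18.75 + 0.25p_{MedCo}.
Setting p_{RxPlus} = p_{MedCo} in the reaction function: p_{RxPlus} = 18.75 + 0.25p_{RxPlus}, so p_{RxPlus} = 18.75 / 0.75 = 25.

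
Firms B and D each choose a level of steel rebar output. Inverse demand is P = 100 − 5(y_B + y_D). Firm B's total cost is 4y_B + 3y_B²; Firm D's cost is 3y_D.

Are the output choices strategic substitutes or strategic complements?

strategic substitutes

Firm B's profit: π = y_B(100 − 5(y_B + y_D)) − 4y_B − 3y_B².
∂π/∂y_B = 96 − 16y_B − 5y_D = 0, so y_B = 6 − 0.3125y_D.
The best-response slope dy_B/dy_D = −0.3125 < 0: the reaction function is downward-sloping, so the choices are strategic substitutes.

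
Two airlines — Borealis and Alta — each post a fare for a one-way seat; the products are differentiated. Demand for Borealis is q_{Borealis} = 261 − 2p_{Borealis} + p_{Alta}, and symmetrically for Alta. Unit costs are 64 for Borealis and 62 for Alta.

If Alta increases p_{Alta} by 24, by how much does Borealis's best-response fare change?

6

Borealis's profit: π = (p_{Borealis} − 64)(261 − 2p_{Borealis} + p_{Alta}).
∂π/∂p_{Borealis} = 389 − 4p_{Borealis} + p_{Alta} = 0 ⇒ p_{Borealis} = 97.25 + 0.25p_{Alta}.
The reaction-function slope is 0.25, so a 24-unit rise in p_{Alta} moves p_{Borealis} by 0.25 × 24 = 6. Borealis's best response rises — the actions are strategic complements.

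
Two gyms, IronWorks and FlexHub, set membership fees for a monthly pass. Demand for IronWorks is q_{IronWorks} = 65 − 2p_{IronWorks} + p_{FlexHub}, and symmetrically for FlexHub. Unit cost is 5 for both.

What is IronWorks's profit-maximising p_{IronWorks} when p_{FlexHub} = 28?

25.75

IronWorks's profit: π = (p_{IronWorks} − 5)(65 − 2p_{IronWorks} + p_{FlexHub}).
∂π/∂p_{IronWorks} = 75 − 4p_{IronWorks} + p_{FlexHub} = 0 ⇒ p_{IronWorks} = 18.75 + 0.25p_{FlexHub}.
At p_{FlexHub} = 28: p_{IronWorks} = 18.75 + 0.25·28 = 25.75.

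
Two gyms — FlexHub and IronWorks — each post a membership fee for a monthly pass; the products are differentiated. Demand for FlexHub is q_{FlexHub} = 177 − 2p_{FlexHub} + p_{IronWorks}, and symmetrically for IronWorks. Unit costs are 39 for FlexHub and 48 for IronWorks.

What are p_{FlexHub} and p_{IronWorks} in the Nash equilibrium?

FlexHub's profit: π = (p_{FlexHub} − 39)(177 − 2p_{FlexHub} + p_{IronWorks}).
∂π/∂p_{FlexHub} = 255 − 4p_{FlexHub} + p_{IronWorks} = 0 ⇒ p_{FlexHub} = 63.75 + 0.25p_{IronWorks}.
Similarly p_{IronWorks} = 68.25 + 0.25p_{FlexHub}.
Plugging p_{IronWorks} into FlexHub's best response: p_{FlexHub} = 63.75 + 0.25(68.25 + 0.25p_{FlexHub}) ⇒ 0.9375p_{FlexHub} = 80.8125, so p_{FlexHub} = 86.2.
Then p_{IronWorks} = 68.25 + 0.25·86.2 = 89.8.

86.2, 89.8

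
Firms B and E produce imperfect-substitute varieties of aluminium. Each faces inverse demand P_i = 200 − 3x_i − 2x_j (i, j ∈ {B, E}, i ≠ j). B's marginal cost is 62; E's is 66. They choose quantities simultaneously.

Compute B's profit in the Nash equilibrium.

Firm B's profit: π = x_B(200 − 3x_B − 2x_E) − 62x_B.
∂π/∂x_B = 138 − 6x_B − 2x_E = 0 ⇒ x_B = 23 − (1/3)x_E.
Similarly x_E = 67/3 − (1/3)x_B.
Plugging x_E into B's best response: x_B = 23 − (1/3)(67/3 − (1/3)x_B) ⇒ (8/9)x_B = 140/9, so x_B = 17.5.
Then x_E = 67/3 − (1/3)·17.5 = 16.5.
P_B = 200 − 3·17.5 − 2·16.5 = 114.5.
Profit = (114.5 − 62)·17.5 = 918.75.

918.75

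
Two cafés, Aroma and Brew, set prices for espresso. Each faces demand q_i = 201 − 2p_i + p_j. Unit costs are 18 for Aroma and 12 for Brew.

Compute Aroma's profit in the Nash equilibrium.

7248.08

Aroma's profit: π = (p_{Aroma} − 18)(201 − 2p_{Aroma} + p_{Brew}).
∂π/∂p_{Aroma} = 237 − 4p_{Aroma} + p_{Brew} = 0 ⇒ p_{Aroma} = 59.25 + 0.25p_{Brew}.
Similarly p_{Brew} = 56.25 + 0.25p_{Aroma}.
Solving the two reaction functions simultaneously: (1 − (0.25)(0.25))p_{Aroma} = 59.25 + 0.25·56.25, so 0.9375p_{Aroma} = 73.3125 and p_{Aroma} = 78.2.
Then p_{Brew} = 56.25 + 0.25·78.2 = 75.8.
q_{Aroma} = 201 − 2·78.2 + 75.8 = 120.4.
Profit = (78.2 − 18)·120.4 = 7248.08.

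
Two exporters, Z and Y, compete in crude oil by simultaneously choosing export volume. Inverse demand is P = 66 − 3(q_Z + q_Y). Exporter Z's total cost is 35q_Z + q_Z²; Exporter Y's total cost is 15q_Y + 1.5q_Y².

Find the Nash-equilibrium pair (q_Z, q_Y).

Exporter Z's profit: π = q_Z(66 − 3(q_Z + q_Y)) − 35q_Z − q_Z².
∂π/∂q_Z = 31 − 8q_Z − 3q_Y = 0, so q_Z = 3.875 − 0.375q_Y.
For Y: ∂π/∂q_Y = 51 − 9q_Y − 3q_Z = 0 ⇒ q_Y = 17/3 − (1/3)q_Z.
Plugging q_Y into Z's best response: q_Z = 3.875 − 0.375(17/3 − (1/3)q_Z) ⇒ 0.875q_Z = 1.75, so q_Z = 2.
Then q_Y = 17/3 − (1/3)·2 = 5.

2, 5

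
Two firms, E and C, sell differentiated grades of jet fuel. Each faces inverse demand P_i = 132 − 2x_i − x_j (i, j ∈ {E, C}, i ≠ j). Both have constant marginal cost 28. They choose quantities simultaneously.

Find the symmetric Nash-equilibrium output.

Firm E's profit: π = x_E(132 − 2x_E − x_C) − 28x_E.
∂π/∂x_E = 104 − 4x_E − x_C = 0 ⇒ x_E = 26 − 0.25x_C.
By symmetry x_C = x_E; substituting into the reaction function, 1.25x_E = 26 and x_E = 20.8.

20.8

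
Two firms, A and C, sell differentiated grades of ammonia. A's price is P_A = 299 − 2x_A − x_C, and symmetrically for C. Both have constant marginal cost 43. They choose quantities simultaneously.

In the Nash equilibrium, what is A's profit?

5242.88

Firm A's profit: π = x_A(299 − 2x_A − x_C) − 43x_A.
∂π/∂x_A = 256 − 4x_A − x_C = 0 ⇒ x_A = 64 − 0.25x_C.
The game is symmetric, so in equilibrium x_C = x_A: the reaction function gives 1.25x_A = 64, hence x_A = 51.2.
P_A = 299 − 2·51.2 − 51.2 = 145.4.
Profit = (145.4 − 43)·51.2 = 5242.88.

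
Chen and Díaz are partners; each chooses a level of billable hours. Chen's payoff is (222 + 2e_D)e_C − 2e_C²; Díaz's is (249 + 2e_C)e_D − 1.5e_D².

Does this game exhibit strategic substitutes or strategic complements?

strategic complements

Expanding Chen's payoff: 222e_C + 2e_De_C − 2e_C².
∂π/∂e_C = 222 + 2e_D − 4e_C = 0, so e_C = 55.5 + 0.5e_D.
The best-response slope de_C/de_D = 0.5 > 0: the reaction function is upward-sloping, so the choices are strategic complements.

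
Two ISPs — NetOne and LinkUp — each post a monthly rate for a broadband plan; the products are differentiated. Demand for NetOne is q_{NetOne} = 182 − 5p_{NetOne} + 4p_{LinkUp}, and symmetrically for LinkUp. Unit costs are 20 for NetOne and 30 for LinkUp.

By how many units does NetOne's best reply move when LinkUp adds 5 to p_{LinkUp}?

2

NetOne's profit: π = (p_{NetOne} − 20)(182 − 5p_{NetOne} + 4p_{LinkUp}).
∂π/∂p_{NetOne} = 282 − 10p_{NetOne} + 4p_{LinkUp} = 0 ⇒ p_{NetOne} = 28.2 + 0.4p_{LinkUp}.
The reaction-function slope is 0.4, so a 5-unit rise in p_{LinkUp} moves p_{NetOne} by 0.4 × 5 = 2. NetOne's best response rises — the actions are strategic complements.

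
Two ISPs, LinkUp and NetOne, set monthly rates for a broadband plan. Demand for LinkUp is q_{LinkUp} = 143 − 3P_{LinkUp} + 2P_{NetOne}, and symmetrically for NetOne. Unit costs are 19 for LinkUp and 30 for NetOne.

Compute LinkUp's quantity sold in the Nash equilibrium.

99.1875

LinkUp's profit: π = (P_{LinkUp} − 19)(143 − 3P_{LinkUp} + 2P_{NetOne}).
∂π/∂P_{LinkUp} = 200 − 6P_{LinkUp} + 2P_{NetOne} = 0 ⇒ P_{LinkUp} = 100/3 + (1/3)P_{NetOne}.
Similarly P_{NetOne} = 233/6 + (1/3)P_{LinkUp}.
Plugging P_{NetOne} into LinkUp's best response: P_{LinkUp} = 100/3 + (1/3)(233/6 + (1/3)P_{LinkUp}) ⇒ (8/9)P_{LinkUp} = 833/18, so P_{LinkUp} = 52.0625.
Then P_{NetOne} = 233/6 + (1/3)·52.0625 = 56.1875.
q_{LinkUp} = 143 − 3·52.0625 + 2·56.1875 = 99.1875.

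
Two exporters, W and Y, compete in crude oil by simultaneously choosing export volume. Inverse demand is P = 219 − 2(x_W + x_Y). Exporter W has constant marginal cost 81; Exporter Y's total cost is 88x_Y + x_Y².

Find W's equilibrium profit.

1601.78

Exporter W's profit: π = x_W(219 − 2(x_W + x_Y)) − 81x_W.
∂π/∂x_W = 138 − 4x_W − 2x_Y = 0, so x_W = 34.5 − 0.5x_Y.
For Y: ∂π/∂x_Y = 131 − 6x_Y − 2x_W = 0 ⇒ x_Y = 131/6 − (1/3)x_W.
Plugging x_Y into W's best response: x_W = 34.5 − 0.5(131/6 − (1/3)x_W) ⇒ (5/6)x_W = 283/12, so x_W = 28.3.
Then x_Y = 131/6 − (1/3)·28.3 = 12.4.
Price P = 219 − 2·40.7 = 137.6.
W's profit: (137.6 − 81)·28.3 = 1601.78.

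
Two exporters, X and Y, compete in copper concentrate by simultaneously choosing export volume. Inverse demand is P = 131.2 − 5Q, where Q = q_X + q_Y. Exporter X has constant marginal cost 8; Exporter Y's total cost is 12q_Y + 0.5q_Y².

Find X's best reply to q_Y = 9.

7.82

Exporter X's profit: π = q_X(131.2 − 5(q_X + q_Y)) − 8q_X.
∂π/∂q_X = 123.2 − 10q_X − 5q_Y = 0, so q_X = 12.32 − 0.5q_Y.
At q_Y = 9: q_X = 12.32 − 0.5·9 = 7.82.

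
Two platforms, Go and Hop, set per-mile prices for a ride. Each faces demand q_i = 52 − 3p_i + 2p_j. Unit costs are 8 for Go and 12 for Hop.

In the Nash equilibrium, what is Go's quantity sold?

Go's profit: π = (p_{Go} − 8)(52 − 3p_{Go} + 2p_{Hop}).
∂π/∂p_{Go} = 76 − 6p_{Go} + 2p_{Hop} = 0 ⇒ p_{Go} = 38/3 + (1/3)p_{Hop}.
Similarly p_{Hop} = 44/3 + (1/3)p_{Go}.
Substituting the second reaction function into the first: p_{Go} = 38/3 + (1/3)(44/3 + (1/3)p_{Go}), which gives (8/9)p_{Go} = 158/9 ⇒ p_{Go} = 19.75.
Then p_{Hop} = 44/3 + (1/3)·19.75 = 21.25.
q_{Go} = 52 − 3·19.75 + 2·21.25 = 35.25.

35.25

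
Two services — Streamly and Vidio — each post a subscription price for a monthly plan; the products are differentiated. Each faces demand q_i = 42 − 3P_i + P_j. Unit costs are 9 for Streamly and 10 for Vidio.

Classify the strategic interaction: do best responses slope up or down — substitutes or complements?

Streamly's profit: π = (P_{Streamly} − 9)(42 − 3P_{Streamly} + P_{Vidio}).
∂π/∂P_{Streamly} = 69 − 6P_{Streamly} + P_{Vidio} = 0 ⇒ P_{Streamly} = 11.5 + (1/6)P_{Vidio}.
The best-response slope dP_{Streamly}/dP_{Vidio} = 1/6 > 0: the reaction function is upward-sloping, so the choices are strategic complements.

strategic complements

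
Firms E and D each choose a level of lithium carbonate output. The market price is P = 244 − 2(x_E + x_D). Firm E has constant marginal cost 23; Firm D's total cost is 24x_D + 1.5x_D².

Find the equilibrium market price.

Firm E's profit: π = x_E(244 − 2(x_E + x_D)) − 23x_E.
∂π/∂x_E = 221 − 4x_E − 2x_D = 0, so x_E = 55.25 − 0.5x_D.
For D: ∂π/∂x_D = 220 − 7x_D − 2x_E = 0 ⇒ x_D = 220/7 − (2/7)x_E.
Substituting the second reaction function into the first: x_E = 55.25 − 0.5(220/7 − (2/7)x_E), which gives (6/7)x_E = 1107/28 ⇒ x_E = 46.125.
Then x_D = 220/7 − (2/7)·46.125 = 18.25.
Equilibrium price: P = 244 − 2·64.375 = 115.25.

115.25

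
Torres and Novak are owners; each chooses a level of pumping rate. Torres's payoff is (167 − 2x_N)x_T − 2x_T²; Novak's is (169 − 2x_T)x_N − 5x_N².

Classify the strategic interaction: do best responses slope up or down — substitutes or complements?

Expanding Torres's payoff: 167x_T − 2x_Nx_T − 2x_T².
∂π/∂x_T = 167 − 2x_N − 4x_T = 0, so x_T = 41.75 − 0.5x_N.
The best-response slope dx_T/dx_N = −0.5 < 0: the reaction function is downward-sloping, so the choices are strategic substitutes.

strategic substitutes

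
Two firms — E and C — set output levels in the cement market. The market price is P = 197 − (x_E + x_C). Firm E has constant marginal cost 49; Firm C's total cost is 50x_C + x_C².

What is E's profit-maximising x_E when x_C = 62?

Firm E's profit: π = x_E(197 − (x_E + x_C)) − 49x_E.
∂π/∂x_E = 148 − 2x_E − x_C = 0, so x_E = 74 − 0.5x_C.
At x_C = 62: x_E = 74 − 0.5·62 = 43.

43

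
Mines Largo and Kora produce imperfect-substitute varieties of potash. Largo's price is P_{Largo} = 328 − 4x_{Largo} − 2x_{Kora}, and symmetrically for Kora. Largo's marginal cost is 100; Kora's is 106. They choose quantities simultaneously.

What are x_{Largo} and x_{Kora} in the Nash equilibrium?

Mine Largo's profit: π = x_{Largo}(328 − 4x_{Largo} − 2x_{Kora}) − 100x_{Largo}.
∂π/∂x_{Largo} = 228 − 8x_{Largo} − 2x_{Kora} = 0 ⇒ x_{Largo} = 28.5 − 0.25x_{Kora}.
Similarly x_{Kora} = 27.75 − 0.25x_{Largo}.
Solving the two reaction functions simultaneously: (1 − (−0.25)(−0.25))x_{Largo} = 28.5 − 0.25·27.75, so 0.9375x_{Largo} = 21.5625 and x_{Largo} = 23.
Then x_{Kora} = 27.75 − 0.25·23 = 22.

23, 22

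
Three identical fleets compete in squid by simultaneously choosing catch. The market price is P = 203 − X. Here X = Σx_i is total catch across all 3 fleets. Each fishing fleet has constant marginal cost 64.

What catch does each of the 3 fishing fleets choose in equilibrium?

A representative fishing fleet's profit is π_i = x_i(203 − X) − 64x_i, with X = x_i + Σ_{j≠i} x_j.
First-order condition: 139 − 2x_i − Σ_{j≠i} x_j = 0.
In a symmetric equilibrium every fishing fleet chooses the same x, so Σ_{j≠i} x_j = 2x. The condition becomes 139 − 4x = 0, giving x = 139/4 = 34.75.

34.75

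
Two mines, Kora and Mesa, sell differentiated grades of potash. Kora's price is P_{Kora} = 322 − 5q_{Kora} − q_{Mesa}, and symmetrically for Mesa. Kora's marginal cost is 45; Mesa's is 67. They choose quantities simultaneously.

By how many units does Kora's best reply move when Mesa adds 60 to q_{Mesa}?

Mine Kora's profit: π = q_{Kora}(322 − 5q_{Kora} − q_{Mesa}) − 45q_{Kora}.
∂π/∂q_{Kora} = 277 − 10q_{Kora} − q_{Mesa} = 0 ⇒ q_{Kora} = 27.7 − 0.1q_{Mesa}.
The reaction-function slope is −0.1, so a 60-unit rise in q_{Mesa} moves q_{Kora} by −0.1 × 60 = −6. Kora's best response falls — the actions are strategic substitutes.

-6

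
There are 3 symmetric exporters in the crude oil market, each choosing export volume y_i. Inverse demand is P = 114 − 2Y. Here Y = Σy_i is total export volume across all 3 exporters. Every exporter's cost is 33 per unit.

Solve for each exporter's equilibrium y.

A representative exporter's profit is π_i = y_i(114 − 2Y) − 33y_i, with Y = y_i + Σ_{j≠i} y_j.
First-order condition: 81 − 4y_i − 2Σ_{j≠i} y_j = 0.
In a symmetric equilibrium every exporter chooses the same y, so Σ_{j≠i} y_j = 2y. The condition becomes 81 − 8y = 0, giving y = 81/8 = 10.125.

10.125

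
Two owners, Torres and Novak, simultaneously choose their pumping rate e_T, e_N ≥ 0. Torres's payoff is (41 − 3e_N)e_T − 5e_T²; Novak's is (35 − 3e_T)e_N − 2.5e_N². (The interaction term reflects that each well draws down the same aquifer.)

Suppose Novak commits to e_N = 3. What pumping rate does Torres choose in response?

3.2

Expanding Torres's payoff: 41e_T − 3e_Ne_T − 5e_T².
∂π/∂e_T = 41 − 3e_N − 10e_T = 0, so e_T = 4.1 − 0.3e_N.
At e_N = 3: e_T = 4.1 − 0.3·3 = 3.2.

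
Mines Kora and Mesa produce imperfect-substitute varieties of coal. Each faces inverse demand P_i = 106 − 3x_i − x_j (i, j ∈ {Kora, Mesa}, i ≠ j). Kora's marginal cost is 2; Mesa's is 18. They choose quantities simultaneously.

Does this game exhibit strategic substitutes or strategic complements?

strategic substitutes

Mine Kora's profit: π = x_{Kora}(106 − 3x_{Kora} − x_{Mesa}) − 2x_{Kora}.
∂π/∂x_{Kora} = 104 − 6x_{Kora} − x_{Mesa} = 0 ⇒ x_{Kora} = 52/3 − (1/6)x_{Mesa}.
The best-response slope dx_{Kora}/dx_{Mesa} = −1/6 < 0: the reaction function is downward-sloping, so the choices are strategic substitutes.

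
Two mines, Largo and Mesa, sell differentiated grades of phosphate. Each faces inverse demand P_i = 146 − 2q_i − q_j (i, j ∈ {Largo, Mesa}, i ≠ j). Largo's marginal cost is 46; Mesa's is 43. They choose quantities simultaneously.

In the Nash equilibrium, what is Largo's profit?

Mine Largo's profit: π = q_{Largo}(146 − 2q_{Largo} − q_{Mesa}) − 46q_{Largo}.
∂π/∂q_{Largo} = 100 − 4q_{Largo} − q_{Mesa} = 0 ⇒ q_{Largo} = 25 − 0.25q_{Mesa}.
Similarly q_{Mesa} = 25.75 − 0.25q_{Largo}.
Plugging q_{Mesa} into Largo's best response: q_{Largo} = 25 − 0.25(25.75 − 0.25q_{Largo}) ⇒ 0.9375q_{Largo} = 18.5625, so q_{Largo} = 19.8.
Then q_{Mesa} = 25.75 − 0.25·19.8 = 20.8.
P_{Largo} = 146 − 2·19.8 − 20.8 = 85.6.
Profit = (85.6 − 46)·19.8 = 784.08.

784.08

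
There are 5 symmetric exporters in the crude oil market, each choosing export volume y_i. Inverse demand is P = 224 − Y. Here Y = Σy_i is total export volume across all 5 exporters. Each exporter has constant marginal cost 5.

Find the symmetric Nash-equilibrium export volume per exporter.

36.5

A representative exporter's profit is π_i = y_i(224 − Y) − 5y_i, with Y = y_i + Σ_{j≠i} y_j.
First-order condition: 219 − 2y_i − Σ_{j≠i} y_j = 0.
With identical exporters, set every y_j = y: then 219 − 2y − 4y = 0, i.e. y = 219/6 = 36.5.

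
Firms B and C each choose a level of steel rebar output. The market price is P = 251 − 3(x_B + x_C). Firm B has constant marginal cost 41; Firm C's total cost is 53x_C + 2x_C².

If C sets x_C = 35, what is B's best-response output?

17.5

Firm B's profit: π = x_B(251 − 3(x_B + x_C)) − 41x_B.
∂π/∂x_B = 210 − 6x_B − 3x_C = 0, so x_B = 35 − 0.5x_C.
At x_C = 35: x_B = 35 − 0.5·35 = 17.5.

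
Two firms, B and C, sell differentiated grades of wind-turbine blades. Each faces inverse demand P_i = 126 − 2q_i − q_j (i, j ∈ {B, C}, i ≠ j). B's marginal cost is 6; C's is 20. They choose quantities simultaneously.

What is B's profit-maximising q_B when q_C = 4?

Firm B's profit: π = q_B(126 − 2q_B − q_C) − 6q_B.
∂π/∂q_B = 120 − 4q_B − q_C = 0 ⇒ q_B = 30 − 0.25q_C.
At q_C = 4: q_B = 30 − 0.25·4 = 29.

29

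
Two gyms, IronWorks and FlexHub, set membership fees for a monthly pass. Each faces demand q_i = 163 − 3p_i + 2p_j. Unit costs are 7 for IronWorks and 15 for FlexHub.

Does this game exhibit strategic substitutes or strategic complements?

IronWorks's profit: π = (p_{IronWorks} − 7)(163 − 3p_{IronWorks} + 2p_{FlexHub}).
∂π/∂p_{IronWorks} = 184 − 6p_{IronWorks} + 2p_{FlexHub} = 0 ⇒ p_{IronWorks} = 92/3 + (1/3)p_{FlexHub}.
The best-response slope dp_{IronWorks}/dp_{FlexHub} = 1/3 > 0: the reaction function is upward-sloping, so the choices are strategic complements.

strategic complements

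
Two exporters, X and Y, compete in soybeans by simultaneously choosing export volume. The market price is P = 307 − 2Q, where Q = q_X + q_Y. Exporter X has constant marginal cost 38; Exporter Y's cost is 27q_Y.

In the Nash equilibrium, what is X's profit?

3698

Exporter X's profit: π = q_X(307 − 2(q_X + q_Y)) − 38q_X.
∂π/∂q_X = 269 − 4q_X − 2q_Y = 0, so q_X = 67.25 − 0.5q_Y.
By the same steps for Y: q_Y = 70 − 0.5q_X.
Plugging q_Y into X's best response: q_X = 67.25 − 0.5(70 − 0.5q_X) ⇒ 0.75q_X = 32.25, so q_X = 43.
Then q_Y = 70 − 0.5·43 = 48.5.
Price P = 307 − 2·91.5 = 124.
X's profit: (124 − 38)·43 = 3698.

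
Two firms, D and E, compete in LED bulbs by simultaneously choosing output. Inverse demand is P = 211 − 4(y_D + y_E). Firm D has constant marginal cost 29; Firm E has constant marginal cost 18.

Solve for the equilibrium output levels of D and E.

Firm D's profit: π = y_D(211 − 4(y_D + y_E)) − 29y_D.
∂π/∂y_D = 182 − 8y_D − 4y_E = 0, so y_D = 22.75 − 0.5y_E.
By the same steps for E: y_E = 24.125 − 0.5y_D.
Substituting the second reaction function into the first: y_D = 22.75 − 0.5(24.125 − 0.5y_D), which gives 0.75y_D = 10.6875 ⇒ y_D = 14.25.
Then y_E = 24.125 − 0.5·14.25 = 17.

14.25, 17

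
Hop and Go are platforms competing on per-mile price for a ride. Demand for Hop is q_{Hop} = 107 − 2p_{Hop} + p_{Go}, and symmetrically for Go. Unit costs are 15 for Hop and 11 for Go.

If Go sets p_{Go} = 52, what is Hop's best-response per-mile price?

47.25

Hop's profit: π = (p_{Hop} − 15)(107 − 2p_{Hop} + p_{Go}).
∂π/∂p_{Hop} = 137 − 4p_{Hop} + p_{Go} = 0 ⇒ p_{Hop} = 34.25 + 0.25p_{Go}.
At p_{Go} = 52: p_{Hop} = 34.25 + 0.25·52 = 47.25.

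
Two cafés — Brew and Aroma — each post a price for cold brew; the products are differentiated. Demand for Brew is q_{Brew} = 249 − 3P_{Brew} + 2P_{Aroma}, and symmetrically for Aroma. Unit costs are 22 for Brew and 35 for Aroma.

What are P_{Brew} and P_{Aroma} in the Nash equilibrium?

81.1875, 86.0625

Brew's profit: π = (P_{Brew} − 22)(249 − 3P_{Brew} + 2P_{Aroma}).
∂π/∂P_{Brew} = 315 − 6P_{Brew} + 2P_{Aroma} = 0 ⇒ P_{Brew} = 52.5 + (1/3)P_{Aroma}.
Similarly P_{Aroma} = 59 + (1/3)P_{Brew}.
Substituting the second reaction function into the first: P_{Brew} = 52.5 + (1/3)(59 + (1/3)P_{Brew}), which gives (8/9)P_{Brew} = 433/6 ⇒ P_{Brew} = 81.1875.
Then P_{Aroma} = 59 + (1/3)·81.1875 = 86.0625.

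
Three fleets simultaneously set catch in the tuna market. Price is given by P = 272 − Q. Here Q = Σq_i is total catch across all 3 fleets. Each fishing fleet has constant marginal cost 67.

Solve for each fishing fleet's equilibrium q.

51.25

A representative fishing fleet's profit is π_i = q_i(272 − Q) − 67q_i, with Q = q_i + Σ_{j≠i} q_j.
First-order condition: 205 − 2q_i − Σ_{j≠i} q_j = 0.
Imposing symmetry (q_j = q for all j) turns Σ_{j≠i} q_j into 2q, so 205 = 4q and q = 51.25.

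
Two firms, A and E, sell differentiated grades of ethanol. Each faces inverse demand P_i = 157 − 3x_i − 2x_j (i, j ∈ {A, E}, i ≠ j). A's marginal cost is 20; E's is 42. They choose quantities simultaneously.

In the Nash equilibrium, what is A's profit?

Firm A's profit: π = x_A(157 − 3x_A − 2x_E) − 20x_A.
∂π/∂x_A = 137 − 6x_A − 2x_E = 0 ⇒ x_A = 137/6 − (1/3)x_E.
Similarly x_E = 115/6 − (1/3)x_A.
Solving the two reaction functions simultaneously: (1 − (−1/3)(−1/3))x_A = 137/6 − (1/3)·(115/6), so (8/9)x_A = 148/9 and x_A = 18.5.
Then x_E = 115/6 − (1/3)·18.5 = 13.
P_A = 157 − 3·18.5 − 2·13 = 75.5.
Profit = (75.5 − 20)·18.5 = 1026.75.

1026.75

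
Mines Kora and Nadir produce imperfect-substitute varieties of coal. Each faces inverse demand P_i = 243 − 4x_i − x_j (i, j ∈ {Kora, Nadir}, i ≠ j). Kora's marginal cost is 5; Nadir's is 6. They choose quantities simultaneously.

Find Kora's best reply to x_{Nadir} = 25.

26.625

Mine Kora's profit: π = x_{Kora}(243 − 4x_{Kora} − x_{Nadir}) − 5x_{Kora}.
∂π/∂x_{Kora} = 238 − 8x_{Kora} − x_{Nadir} = 0 ⇒ x_{Kora} = 29.75 − 0.125x_{Nadir}.
At x_{Nadir} = 25: x_{Kora} = 29.75 − 0.125·25 = 26.625.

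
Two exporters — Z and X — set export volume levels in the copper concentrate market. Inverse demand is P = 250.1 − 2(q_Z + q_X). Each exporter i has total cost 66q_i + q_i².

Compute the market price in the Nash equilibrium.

Exporter Z's profit: π = q_Z(250.1 − 2(q_Z + q_X)) − 66q_Z − q_Z².
∂π/∂q_Z = 184.1 − 6q_Z − 2q_X = 0, so q_Z = 1841/60 − (1/3)q_X.
Setting q_Z = q_X in the reaction function: q_Z = 1841/60 − (1/3)q_Z, so q_Z = (1841/60) / (4/3) = 23.0125.
Equilibrium price: P = 250.1 − 2·46.025 = 158.05.

158.05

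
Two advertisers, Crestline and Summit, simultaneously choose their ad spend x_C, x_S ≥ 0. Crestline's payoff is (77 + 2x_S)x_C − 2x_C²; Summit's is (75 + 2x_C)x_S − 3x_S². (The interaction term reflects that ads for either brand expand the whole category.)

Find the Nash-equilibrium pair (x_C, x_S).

Expanding Crestline's payoff: 77x_C + 2x_Sx_C − 2x_C².
∂π/∂x_C = 77 + 2x_S − 4x_C = 0, so x_C = 19.25 + 0.5x_S.
Likewise for Summit: x_S = 12.5 + (1/3)x_C.
Substituting the second reaction function into the first: x_C = 19.25 + 0.5(12.5 + (1/3)x_C), which gives (5/6)x_C = 25.5 ⇒ x_C = 30.6.
Then x_S = 12.5 + (1/3)·30.6 = 22.7.

30.6, 22.7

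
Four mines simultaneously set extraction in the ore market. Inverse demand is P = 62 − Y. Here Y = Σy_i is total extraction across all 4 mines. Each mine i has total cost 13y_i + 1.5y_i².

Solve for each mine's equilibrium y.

6.125

A representative mine's profit is π_i = y_i(62 − Y) − 13y_i − 1.5y_i², with Y = y_i + Σ_{j≠i} y_j.
First-order condition: 49 − 5y_i − Σ_{j≠i} y_j = 0.
Imposing symmetry (y_j = y for all j) turns Σ_{j≠i} y_j into 3y, so 49 = 8y and y = 6.125.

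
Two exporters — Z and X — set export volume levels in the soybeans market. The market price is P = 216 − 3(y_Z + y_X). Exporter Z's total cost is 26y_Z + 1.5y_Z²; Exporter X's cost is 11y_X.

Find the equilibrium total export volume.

40

Exporter Z's profit: π = y_Z(216 − 3(y_Z + y_X)) − 26y_Z − 1.5y_Z².
∂π/∂y_Z = 190 − 9y_Z − 3y_X = 0, so y_Z = 190/9 − (1/3)y_X.
For X: ∂π/∂y_X = 205 − 6y_X − 3y_Z = 0 ⇒ y_X = 205/6 − 0.5y_Z.
Substituting the second reaction function into the first: y_Z = 190/9 − (1/3)(205/6 − 0.5y_Z), which gives (5/6)y_Z = 175/18 ⇒ y_Z = 35/3.
Then y_X = 205/6 − 0.5·(35/3) = 85/3.
Total export volume: 35/3 + 85/3 = 40.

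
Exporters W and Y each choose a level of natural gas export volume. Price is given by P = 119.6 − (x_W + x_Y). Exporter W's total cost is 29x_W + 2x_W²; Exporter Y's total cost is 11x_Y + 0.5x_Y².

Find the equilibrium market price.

Exporter W's profit: π = x_W(119.6 − (x_W + x_Y)) − 29x_W − 2x_W².
∂π/∂x_W = 90.6 − 6x_W − x_Y = 0, so x_W = 15.1 − (1/6)x_Y.
For Y: ∂π/∂x_Y = 108.6 − 3x_Y − x_W = 0 ⇒ x_Y = 36.2 − (1/3)x_W.
Plugging x_Y into W's best response: x_W = 15.1 − (1/6)(36.2 − (1/3)x_W) ⇒ (17/18)x_W = 136/15, so x_W = 9.6.
Then x_Y = 36.2 − (1/3)·9.6 = 33.
Equilibrium price: P = 119.6 − 42.6 = 77.

77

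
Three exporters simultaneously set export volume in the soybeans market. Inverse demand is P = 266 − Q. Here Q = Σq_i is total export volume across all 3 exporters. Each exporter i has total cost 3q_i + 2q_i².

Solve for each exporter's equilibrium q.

32.875

A representative exporter's profit is π_i = q_i(266 − Q) − 3q_i − 2q_i², with Q = q_i + Σ_{j≠i} q_j.
First-order condition: 263 − 6q_i − Σ_{j≠i} q_j = 0.
With identical exporters, set every q_j = q: then 263 − 6q − 2q = 0, i.e. q = 263/8 = 32.875.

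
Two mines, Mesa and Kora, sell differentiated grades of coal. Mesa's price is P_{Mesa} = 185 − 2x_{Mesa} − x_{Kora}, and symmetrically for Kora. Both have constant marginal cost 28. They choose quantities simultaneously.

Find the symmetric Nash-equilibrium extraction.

31.4

Mine Mesa's profit: π = x_{Mesa}(185 − 2x_{Mesa} − x_{Kora}) − 28x_{Mesa}.
∂π/∂x_{Mesa} = 157 − 4x_{Mesa} − x_{Kora} = 0 ⇒ x_{Mesa} = 39.25 − 0.25x_{Kora}.
The game is symmetric, so in equilibrium x_{Kora} = x_{Mesa}: the reaction function gives 1.25x_{Mesa} = 39.25, hence x_{Mesa} = 31.4.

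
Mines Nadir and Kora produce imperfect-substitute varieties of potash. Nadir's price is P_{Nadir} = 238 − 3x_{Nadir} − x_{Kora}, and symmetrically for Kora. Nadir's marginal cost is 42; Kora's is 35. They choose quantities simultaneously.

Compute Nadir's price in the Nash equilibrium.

Mine Nadir's profit: π = x_{Nadir}(238 − 3x_{Nadir} − x_{Kora}) − 42x_{Nadir}.
∂π/∂x_{Nadir} = 196 − 6x_{Nadir} − x_{Kora} = 0 ⇒ x_{Nadir} = 98/3 − (1/6)x_{Kora}.
Similarly x_{Kora} = 203/6 − (1/6)x_{Nadir}.
Substituting the second reaction function into the first: x_{Nadir} = 98/3 − (1/6)(203/6 − (1/6)x_{Nadir}), which gives (35/36)x_{Nadir} = 973/36 ⇒ x_{Nadir} = 27.8.
Then x_{Kora} = 203/6 − (1/6)·27.8 = 29.2.
P_{Nadir} = 238 − 3·27.8 − 29.2 = 125.4.

125.4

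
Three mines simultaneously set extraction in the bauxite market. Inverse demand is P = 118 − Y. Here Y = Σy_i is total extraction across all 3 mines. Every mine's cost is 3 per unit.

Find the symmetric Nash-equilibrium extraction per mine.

28.75

A representative mine's profit is π_i = y_i(118 − Y) − 3y_i, with Y = y_i + Σ_{j≠i} y_j.
First-order condition: 115 − 2y_i − Σ_{j≠i} y_j = 0.
With identical mines, set every y_j = y: then 115 − 2y − 2y = 0, i.e. y = 115/4 = 28.75.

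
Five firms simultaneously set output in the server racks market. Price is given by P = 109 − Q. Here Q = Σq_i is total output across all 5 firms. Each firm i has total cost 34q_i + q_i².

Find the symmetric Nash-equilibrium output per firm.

A representative firm's profit is π_i = q_i(109 − Q) − 34q_i − q_i², with Q = q_i + Σ_{j≠i} q_j.
First-order condition: 75 − 4q_i − Σ_{j≠i} q_j = 0.
With identical firms, set every q_j = q: then 75 − 4q − 4q = 0, i.e. q = 75/8 = 9.375.

9.375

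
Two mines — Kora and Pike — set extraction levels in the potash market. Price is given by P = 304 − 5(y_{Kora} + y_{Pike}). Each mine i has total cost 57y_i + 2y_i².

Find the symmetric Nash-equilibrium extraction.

Mine Kora's profit: π = y_{Kora}(304 − 5(y_{Kora} + y_{Pike})) − 57y_{Kora} − 2y_{Kora}².
∂π/∂y_{Kora} = 247 − 14y_{Kora} − 5y_{Pike} = 0, so y_{Kora} = 247/14 − (5/14)y_{Pike}.
By symmetry y_{Pike} = y_{Kora}; substituting into the reaction function, (19/14)y_{Kora} = 247/14 and y_{Kora} = 13.

13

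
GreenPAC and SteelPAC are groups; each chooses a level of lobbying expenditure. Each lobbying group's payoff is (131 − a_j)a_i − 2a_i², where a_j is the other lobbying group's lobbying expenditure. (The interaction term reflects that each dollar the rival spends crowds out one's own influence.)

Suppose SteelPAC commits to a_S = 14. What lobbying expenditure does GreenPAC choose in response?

GreenPAC's payoff is (131 − a_S)a_G − 2a_G².
∂π/∂a_G = 131 − a_S − 4a_G = 0, so a_G = 32.75 − 0.25a_S.
At a_S = 14: a_G = 32.75 − 0.25·14 = 29.25.

29.25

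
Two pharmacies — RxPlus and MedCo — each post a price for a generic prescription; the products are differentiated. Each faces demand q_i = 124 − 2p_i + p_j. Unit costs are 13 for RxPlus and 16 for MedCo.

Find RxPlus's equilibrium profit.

2797.52

RxPlus's profit: π = (p_{RxPlus} − 13)(124 − 2p_{RxPlus} + p_{MedCo}).
∂π/∂p_{RxPlus} = 150 − 4p_{RxPlus} + p_{MedCo} = 0 ⇒ p_{RxPlus} = 37.5 + 0.25p_{MedCo}.
Similarly p_{MedCo} = 39 + 0.25p_{RxPlus}.
Substituting the second reaction function into the first: p_{RxPlus} = 37.5 + 0.25(39 + 0.25p_{RxPlus}), which gives 0.9375p_{RxPlus} = 47.25 ⇒ p_{RxPlus} = 50.4.
Then p_{MedCo} = 39 + 0.25·50.4 = 51.6.
q_{RxPlus} = 124 − 2·50.4 + 51.6 = 74.8.
Profit = (50.4 − 13)·74.8 = 2797.52.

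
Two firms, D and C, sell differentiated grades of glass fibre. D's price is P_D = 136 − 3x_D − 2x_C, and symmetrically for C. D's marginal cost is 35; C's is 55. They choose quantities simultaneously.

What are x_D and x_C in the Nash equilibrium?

Firm D's profit: π = x_D(136 − 3x_D − 2x_C) − 35x_D.
∂π/∂x_D = 101 − 6x_D − 2x_C = 0 ⇒ x_D = 101/6 − (1/3)x_C.
Similarly x_C = 13.5 − (1/3)x_D.
Substituting the second reaction function into the first: x_D = 101/6 − (1/3)(13.5 − (1/3)x_D), which gives (8/9)x_D = 37/3 ⇒ x_D = 13.875.
Then x_C = 13.5 − (1/3)·13.875 = 8.875.

13.875, 8.875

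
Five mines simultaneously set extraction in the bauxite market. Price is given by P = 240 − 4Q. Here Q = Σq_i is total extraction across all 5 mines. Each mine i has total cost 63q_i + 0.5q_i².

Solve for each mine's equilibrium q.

A representative mine's profit is π_i = q_i(240 − 4Q) − 63q_i − 0.5q_i², with Q = q_i + Σ_{j≠i} q_j.
First-order condition: 177 − 9q_i − 4Σ_{j≠i} q_j = 0.
With identical mines, set every q_j = q: then 177 − 9q − 16q = 0, i.e. q = 177/25 = 7.08.

7.08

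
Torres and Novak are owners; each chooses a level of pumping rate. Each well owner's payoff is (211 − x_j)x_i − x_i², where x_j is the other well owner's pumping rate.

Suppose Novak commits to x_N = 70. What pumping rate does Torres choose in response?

Torres's payoff is (211 − x_N)x_T − x_T².
∂π/∂x_T = 211 − x_N − 2x_T = 0, so x_T = 105.5 − 0.5x_N.
At x_N = 70: x_T = 105.5 − 0.5·70 = 70.5.

70.5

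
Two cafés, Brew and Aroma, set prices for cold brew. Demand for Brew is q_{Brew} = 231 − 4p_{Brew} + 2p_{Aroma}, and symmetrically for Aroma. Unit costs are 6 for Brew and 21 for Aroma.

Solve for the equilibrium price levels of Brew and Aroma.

44.5, 50.5

Brew's profit: π = (p_{Brew} − 6)(231 − 4p_{Brew} + 2p_{Aroma}).
∂π/∂p_{Brew} = 255 − 8p_{Brew} + 2p_{Aroma} = 0 ⇒ p_{Brew} = 31.875 + 0.25p_{Aroma}.
Similarly p_{Aroma} = 39.375 + 0.25p_{Brew}.
Plugging p_{Aroma} into Brew's best response: p_{Brew} = 31.875 + 0.25(39.375 + 0.25p_{Brew}) ⇒ 0.9375p_{Brew} = 1335/32, so p_{Brew} = 44.5.
Then p_{Aroma} = 39.375 + 0.25·44.5 = 50.5.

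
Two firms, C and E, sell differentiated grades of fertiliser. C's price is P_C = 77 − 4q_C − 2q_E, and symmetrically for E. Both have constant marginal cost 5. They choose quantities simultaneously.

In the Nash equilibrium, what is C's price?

Firm C's profit: π = q_C(77 − 4q_C − 2q_E) − 5q_C.
∂π/∂q_C = 72 − 8q_C − 2q_E = 0 ⇒ q_C = 9 − 0.25q_E.
Setting q_C = q_E in the reaction function: q_C = 9 − 0.25q_C, so q_C = 9 / 1.25 = 7.2.
P_C = 77 − 4·7.2 − 2·7.2 = 33.8.

33.8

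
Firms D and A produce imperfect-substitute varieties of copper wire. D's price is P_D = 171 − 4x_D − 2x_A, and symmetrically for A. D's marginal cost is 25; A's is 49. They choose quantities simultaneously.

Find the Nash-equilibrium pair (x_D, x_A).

15.4, 11.4

Firm D's profit: π = x_D(171 − 4x_D − 2x_A) − 25x_D.
∂π/∂x_D = 146 − 8x_D − 2x_A = 0 ⇒ x_D = 18.25 − 0.25x_A.
Similarly x_A = 15.25 − 0.25x_D.
Substituting the second reaction function into the first: x_D = 18.25 − 0.25(15.25 − 0.25x_D), which gives 0.9375x_D = 14.4375 ⇒ x_D = 15.4.
Then x_A = 15.25 − 0.25·15.4 = 11.4.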